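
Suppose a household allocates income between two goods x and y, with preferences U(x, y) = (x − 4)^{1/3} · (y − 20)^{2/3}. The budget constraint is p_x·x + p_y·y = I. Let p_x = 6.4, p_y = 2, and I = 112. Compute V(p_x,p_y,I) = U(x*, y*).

MRS = (1/2)·(y−20)/(x−4). Tangency with p_x/p_y gives y−20 = 2·(p_x/p_y)·(x−4).
Substituting into the budget: x* = 4 + 1/3·(I − 4·p_x − 20·p_y)/p_x, and y* = 20 + 2/3·(…)/p_y.
Discretionary income = 112 − 4·6.4 − 20·2 = 46.4; x* = 4 + 1/3·46.4/6.4 = 6.4167; y* = 20 + 2/3·46.4/2 = 35.4667.
Utility at the optimum: U(6.4167, 35.4667) = 8.3305.

V = 8.3305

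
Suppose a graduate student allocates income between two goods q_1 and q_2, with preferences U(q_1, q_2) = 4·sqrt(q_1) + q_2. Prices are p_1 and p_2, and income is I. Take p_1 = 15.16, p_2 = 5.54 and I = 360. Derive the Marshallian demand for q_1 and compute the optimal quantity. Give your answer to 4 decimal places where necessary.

q_1* = 0.5342

MU_q_1 = 2/√q_1, MU_q_2 = 1. Tangency: 2/√q_1 = p_1/p_2.
Thus q_1* = (2·p_2/p_1)² — independent of I — with the rest of income spent on q_2.
Plugging in: q_1* = (2·5.54/15.16)² = 0.5342.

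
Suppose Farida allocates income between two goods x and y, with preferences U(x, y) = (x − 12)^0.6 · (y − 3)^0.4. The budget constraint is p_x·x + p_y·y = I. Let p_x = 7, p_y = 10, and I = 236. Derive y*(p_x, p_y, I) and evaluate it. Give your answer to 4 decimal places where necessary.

y* = 7.88

Substituting into the budget: x* = 12 + 0.6·(I − 12·p_x − 3·p_y)/p_x, and y* = 3 + 0.4·(…)/p_y.
Discretionary income = 236 − 12·7 − 3·10 = 122; y* = 3 + 0.4·122/10 = 7.88.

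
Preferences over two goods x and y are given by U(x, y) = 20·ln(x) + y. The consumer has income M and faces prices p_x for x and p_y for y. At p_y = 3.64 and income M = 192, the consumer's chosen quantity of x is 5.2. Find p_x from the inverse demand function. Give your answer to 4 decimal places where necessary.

Set MRS = p_x/p_y: (20/x)/1 = p_x/p_y.
So x*(p_x,p_y) = 20·p_y/p_x, independent of income; and y* = (M − 20·p_y)/p_y.
Set x* = 5.2 in the demand function and solve for p_x: p_x = 14.

p_x = 14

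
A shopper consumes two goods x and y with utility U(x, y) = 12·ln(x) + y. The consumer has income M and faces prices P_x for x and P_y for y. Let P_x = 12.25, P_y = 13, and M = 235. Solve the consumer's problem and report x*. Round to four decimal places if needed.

MU_x = 12/x, MU_y = 1. Tangency: 12/x = P_x/P_y.
So x*(P_x,P_y) = 12·P_y/P_x, independent of income; and y* = (M − 12·P_y)/P_y.
At the given prices: x* = 12·13/12.25 = 12.7347.

x* = 12.7347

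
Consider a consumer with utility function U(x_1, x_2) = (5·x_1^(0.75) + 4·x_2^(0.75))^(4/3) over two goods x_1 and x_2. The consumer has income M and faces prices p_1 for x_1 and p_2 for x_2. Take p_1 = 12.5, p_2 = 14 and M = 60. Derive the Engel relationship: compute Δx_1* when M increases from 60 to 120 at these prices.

From the CES first-order condition, (5/4)·(x_2/x_1)^(0.25) = p_1/p_2.
Solve for the ratio: x_2/x_1 = [(4/5)·p_1/p_2]^(4).
With the ratio pinned down, the budget gives x_1* = M/(p_1 + p_2·(x_2/x_1)) and x_2* = (x_2/x_1)·x_1*.
Numerically x_2/x_1 = 0.260308, so x_1* = 60/(12.5 + 14·0.260308) = 3.7165.
At M' = 120: x_1* = 7.433. Change: 7.433 − 3.7165 = 3.7165.

Δx_1* = 3.7165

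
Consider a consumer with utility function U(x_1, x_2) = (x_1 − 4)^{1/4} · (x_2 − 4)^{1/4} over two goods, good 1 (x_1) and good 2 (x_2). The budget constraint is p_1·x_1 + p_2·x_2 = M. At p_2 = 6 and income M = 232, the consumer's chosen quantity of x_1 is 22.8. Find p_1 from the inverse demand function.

p_1 = 5

This is Cobb-Douglas in (x_1−4, x_2−4): tangency gives 0.25·p_2·(x_2−4) = 0.25·p_1·(x_1−4).
Substituting into the budget: x_1* = 4 + 0.5·(M − 4·p_1 − 4·p_2)/p_1, and x_2* = 4 + 0.5·(…)/p_2.
Set x_1* = 22.8 in the demand function and solve for p_1: p_1 = 5.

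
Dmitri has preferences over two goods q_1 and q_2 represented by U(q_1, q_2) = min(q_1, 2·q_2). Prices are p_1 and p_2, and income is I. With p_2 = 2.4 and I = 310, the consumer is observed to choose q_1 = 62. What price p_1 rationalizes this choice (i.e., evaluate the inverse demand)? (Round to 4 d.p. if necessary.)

p_1 = 3.8

Leontief preferences: the optimum is at the kink where q_1/2 = q_2/1, i.e. q_2 = (1/2)·q_1.
Budget: p_1·q_1 + p_2·(1/2)·q_1 = I, so (2·p_1 + p_2)·q_1 = 2·I.
Demand: q_1*(p_1,p_2,I) = 2·I/(2·p_1 + p_2), q_2* = I/(2·p_1 + p_2).
Set q_1* = 62 in the demand function and solve for p_1: p_1 = 3.8.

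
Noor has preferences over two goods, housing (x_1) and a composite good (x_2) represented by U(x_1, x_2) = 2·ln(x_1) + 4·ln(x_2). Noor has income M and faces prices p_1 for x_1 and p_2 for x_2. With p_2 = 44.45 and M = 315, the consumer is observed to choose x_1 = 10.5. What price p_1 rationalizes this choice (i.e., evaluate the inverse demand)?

The MRS is (1/2)·x_2/x_1. Set MRS = p_1/p_2.
Rearranging, p_2·x_2 = 2·p_1·x_1. Substituting into the budget gives p_1·x_1·(1 + 2) = M.
Demand: x_1*(p_1,p_2,M) = 1/3·M/p_1 and x_2* = 2/3·M/p_2.
Set x_1* = 10.5 in the demand function and solve for p_1: p_1 = 10.

p_1 = 10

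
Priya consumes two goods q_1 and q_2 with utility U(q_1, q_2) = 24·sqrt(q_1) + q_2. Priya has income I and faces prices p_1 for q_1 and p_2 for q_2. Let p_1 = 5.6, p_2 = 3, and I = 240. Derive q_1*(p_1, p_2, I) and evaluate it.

Set MRS = p_1/p_2: 12·q_1^(−1/2) = p_1/p_2.
Thus q_1* = (12·p_2/p_1)² — independent of I — with the rest of income spent on q_2.
Plugging in: q_1* = (12·3/5.6)² = 41.3265.

q_1* = 41.3265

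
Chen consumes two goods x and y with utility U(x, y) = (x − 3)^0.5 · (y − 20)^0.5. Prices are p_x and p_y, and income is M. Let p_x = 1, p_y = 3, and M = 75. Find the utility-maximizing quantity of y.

MRS = (y−20)/(x−3). Tangency with p_x/p_y gives y−20 = (p_x/p_y)·(x−3).
After buying the subsistence bundle (3, 20), a share 0.5 of the remaining income goes to x: x* = 3 + 0.5·(M − 3p_x − 20p_y)/p_x.
Discretionary income = 75 − 3·1 − 20·3 = 12; y* = 20 + 0.5·12/3 = 22.

y* = 22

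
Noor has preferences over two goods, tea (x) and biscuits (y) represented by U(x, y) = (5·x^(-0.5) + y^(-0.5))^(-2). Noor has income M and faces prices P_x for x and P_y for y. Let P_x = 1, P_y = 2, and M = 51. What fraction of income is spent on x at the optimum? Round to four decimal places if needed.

From the CES first-order condition, 5·(y/x)^(1.5) = P_x/P_y.
Solve for the ratio: y/x = [(1/5)·P_x/P_y]^(2/3).
With the ratio pinned down, the budget gives x* = M/(P_x + P_y·(y/x)) and y* = (y/x)·x*.
Numerically y/x = 0.215443, so x* = 51/(1 + 2·0.215443) = 35.6422 and y* = 0.215443·35.6422 = 7.6789.
Expenditure on x: 1·35.6422 = 35.6422; share = 0.6989.

share on x = 0.6989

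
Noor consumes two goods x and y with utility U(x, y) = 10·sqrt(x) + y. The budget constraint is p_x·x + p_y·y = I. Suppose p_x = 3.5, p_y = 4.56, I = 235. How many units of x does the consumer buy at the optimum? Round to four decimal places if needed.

MU_x = 5/√x, MU_y = 1. Tangency: 5/√x = p_x/p_y.
Thus x* = (5·p_y/p_x)² — independent of I — with the rest of income spent on y.
Plugging in: x* = (5·4.56/3.5)² = 42.4359.

x* = 42.4359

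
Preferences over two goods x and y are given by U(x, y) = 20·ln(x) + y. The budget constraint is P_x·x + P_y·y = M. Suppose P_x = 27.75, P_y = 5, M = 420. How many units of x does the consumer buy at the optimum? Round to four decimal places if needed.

MU_x = 20/x, MU_y = 1. Tangency: 20/x = P_x/P_y.
So x*(P_x,P_y) = 20·P_y/P_x, independent of income; and y* = (M − 20·P_y)/P_y.
At the given prices: x* = 20·5/27.75 = 3.6036.

x* = 3.6036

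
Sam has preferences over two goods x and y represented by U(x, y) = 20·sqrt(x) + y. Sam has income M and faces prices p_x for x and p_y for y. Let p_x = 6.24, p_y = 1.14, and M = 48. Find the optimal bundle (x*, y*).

Utility is quasi-linear in y; the FOC for x is 10/√x = p_x/p_y.
Solve: √x = 10·p_y/p_x, so x*(p_x,p_y) = (10·p_y/p_x)², and y* = (M − p_x·x*)/p_y.
Plugging in: x* = (10·1.14/6.24)² = 3.3376, y* = 23.836.

x* = 3.3376, y* = 23.836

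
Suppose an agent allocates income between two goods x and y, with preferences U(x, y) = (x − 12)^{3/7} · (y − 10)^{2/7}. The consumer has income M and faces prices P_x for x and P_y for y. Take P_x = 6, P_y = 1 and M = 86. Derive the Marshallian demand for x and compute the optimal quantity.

x* = 12.4

MRS = (3/2)·(y−10)/(x−12). Tangency with P_x/P_y gives y−10 = (2/3)·(P_x/P_y)·(x−12).
Substituting into the budget: x* = 12 + 0.6·(M − 12·P_x − 10·P_y)/P_x, and y* = 10 + 0.4·(…)/P_y.
Discretionary income = 86 − 12·6 − 10·1 = 4; x* = 12 + 0.6·4/6 = 12.4.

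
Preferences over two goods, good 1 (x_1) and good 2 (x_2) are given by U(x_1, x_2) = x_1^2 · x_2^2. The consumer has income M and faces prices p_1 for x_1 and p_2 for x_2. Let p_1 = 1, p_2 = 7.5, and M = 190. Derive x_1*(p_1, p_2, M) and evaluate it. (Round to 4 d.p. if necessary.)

x_1* = 95

Tangency: MRS = x_2/x_1 = p_1/p_2.
Rearranging, p_2·x_2 = p_1·x_1. Substituting into the budget gives p_1·x_1·(1 + 1) = M.
Demand: x_1*(p_1,p_2,M) = 0.5·M/p_1 and x_2* = 0.5·M/p_2.
At p_1=1, p_2=7.5, M=190: x_1* = 0.5·190/1 = 95.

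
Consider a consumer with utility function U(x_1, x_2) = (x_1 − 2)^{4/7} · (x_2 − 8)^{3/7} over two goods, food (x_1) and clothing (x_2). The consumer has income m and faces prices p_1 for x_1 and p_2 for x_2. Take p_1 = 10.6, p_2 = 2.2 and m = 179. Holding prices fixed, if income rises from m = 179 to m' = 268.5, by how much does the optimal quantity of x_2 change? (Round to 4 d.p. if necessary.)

MRS = (4/3)·(x_2−8)/(x_1−2). Tangency with p_1/p_2 gives x_2−8 = (3/4)·(p_1/p_2)·(x_1−2).
Substituting into the budget: x_1* = 2 + 4/7·(m − 2·p_1 − 8·p_2)/p_1, and x_2* = 8 + 3/7·(…)/p_2.
Discretionary income = 179 − 2·10.6 − 8·2.2 = 140.2; x_2* = 8 + 3/7·140.2/2.2 = 35.3117.
At m' = 268.5: x_2* = 52.7468. Change: 52.7468 − 35.3117 = 17.4351.

Δx_2* = 17.4351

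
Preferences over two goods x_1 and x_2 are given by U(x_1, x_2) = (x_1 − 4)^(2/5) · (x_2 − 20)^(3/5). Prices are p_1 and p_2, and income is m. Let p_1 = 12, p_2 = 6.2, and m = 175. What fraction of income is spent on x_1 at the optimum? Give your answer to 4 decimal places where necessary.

share on x_1 = 0.2811

Let x_1' = x_1−4, x_2' = x_2−20. MRS = (2/3)·x_2'/x_1' = p_1/p_2.
After buying the subsistence bundle (4, 20), a share 0.4 of the remaining income goes to x_1: x_1* = 4 + 0.4·(m − 4p_1 − 20p_2)/p_1.
Discretionary income = 175 − 4·12 − 20·6.2 = 3; x_1* = 4 + 0.4·3/12 = 4.1; x_2* = 20 + 0.6·3/6.2 = 20.2903.
Expenditure on x_1: 12·4.1 = 49.2; share = 0.2811.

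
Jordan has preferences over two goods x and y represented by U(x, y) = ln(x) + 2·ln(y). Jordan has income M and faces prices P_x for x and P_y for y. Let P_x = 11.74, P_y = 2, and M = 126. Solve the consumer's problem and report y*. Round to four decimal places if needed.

y* = 42

MU_x/MU_y = (y)/(2·x); tangency sets this equal to P_x/P_y.
So P_y·y = 2·P_x·x; combined with the budget, a share 1/3 of income goes to x.
Demand: x*(P_x,P_y,M) = 1/3·M/P_x and y* = 2/3·M/P_y.
At P_x=11.74, P_y=2, M=126: y* = 2/3·126/2 = 42.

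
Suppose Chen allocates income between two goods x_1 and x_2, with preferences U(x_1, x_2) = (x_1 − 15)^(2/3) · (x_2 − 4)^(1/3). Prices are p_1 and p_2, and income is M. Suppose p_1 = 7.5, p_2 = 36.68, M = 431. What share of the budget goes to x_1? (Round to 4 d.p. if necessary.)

Let x_1' = x_1−15, x_2' = x_2−4. MRS = 2·x_2'/x_1' = p_1/p_2.
After buying the subsistence bundle (15, 4), a share 2/3 of the remaining income goes to x_1: x_1* = 15 + 2/3·(M − 15p_1 − 4p_2)/p_1.
Discretionary income = 431 − 15·7.5 − 4·36.68 = 171.78; x_1* = 15 + 2/3·171.78/7.5 = 30.2693; x_2* = 4 + 1/3·171.78/36.68 = 5.5611.
Expenditure on x_1: 7.5·30.2693 = 227.02; share = 0.5267.

share on x_1 = 0.5267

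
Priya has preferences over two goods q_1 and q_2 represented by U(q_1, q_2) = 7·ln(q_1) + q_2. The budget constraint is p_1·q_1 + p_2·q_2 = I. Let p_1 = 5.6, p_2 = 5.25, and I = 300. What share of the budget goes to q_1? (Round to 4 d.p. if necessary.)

MU_q_1 = 7/q_1, MU_q_2 = 1. Tangency: 7/q_1 = p_1/p_2.
So q_1*(p_1,p_2) = 7·p_2/p_1, independent of income; and q_2* = (I − 7·p_2)/p_2.
At the given prices: q_1* = 7·5.25/5.6 = 6.5625, and q_2* = 50.1429.
Expenditure on q_1: 5.6·6.5625 = 36.75; share = 0.1225.

share on q_1 = 0.1225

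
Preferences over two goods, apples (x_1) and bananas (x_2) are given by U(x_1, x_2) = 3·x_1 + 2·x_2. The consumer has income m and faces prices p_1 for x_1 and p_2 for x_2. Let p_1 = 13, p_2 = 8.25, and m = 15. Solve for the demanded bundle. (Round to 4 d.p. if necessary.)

Linear utility — the consumer picks whichever good has higher MU/price: 3/13 = 0.2308 vs 2/8.25 = 0.2424.
x_2 gives more utility per dollar, so spend all income on x_2: x_2* = m/p_2, x_1* = 0.
Numerically: x_1* = 0, x_2* = 1.8182.

x_1* = 0, x_2* = 1.8182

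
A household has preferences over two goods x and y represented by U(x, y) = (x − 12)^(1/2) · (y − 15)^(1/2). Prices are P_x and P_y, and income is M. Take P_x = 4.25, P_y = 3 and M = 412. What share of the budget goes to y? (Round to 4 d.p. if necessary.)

This is Cobb-Douglas in (x−12, y−15): tangency gives 0.5·P_y·(y−15) = 0.5·P_x·(x−12).
Substituting into the budget: x* = 12 + 0.5·(M − 12·P_x − 15·P_y)/P_x, and y* = 15 + 0.5·(…)/P_y.
Discretionary income = 412 − 12·4.25 − 15·3 = 316; x* = 12 + 0.5·316/4.25 = 49.1765; y* = 15 + 0.5·316/3 = 67.6667.
Expenditure on y: 3·67.6667 = 203; share = 0.4927.

share on y = 0.4927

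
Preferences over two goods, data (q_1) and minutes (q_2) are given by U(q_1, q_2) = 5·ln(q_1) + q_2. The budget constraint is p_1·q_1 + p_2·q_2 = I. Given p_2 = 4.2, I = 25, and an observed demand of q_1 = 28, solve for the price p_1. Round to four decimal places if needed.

Set MRS = p_1/p_2: (5/q_1)/1 = p_1/p_2.
So q_1*(p_1,p_2) = 5·p_2/p_1, independent of income; and q_2* = (I − 5·p_2)/p_2.
Set q_1* = 28 in the demand function and solve for p_1: p_1 = 0.75.

p_1 = 0.75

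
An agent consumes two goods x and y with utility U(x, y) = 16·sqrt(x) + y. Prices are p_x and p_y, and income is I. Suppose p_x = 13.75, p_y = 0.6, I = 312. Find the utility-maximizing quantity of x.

x* = 0.1219

Thus x* = (8·p_y/p_x)² — independent of I — with the rest of income spent on y.
Plugging in: x* = (8·0.6/13.75)² = 0.1219.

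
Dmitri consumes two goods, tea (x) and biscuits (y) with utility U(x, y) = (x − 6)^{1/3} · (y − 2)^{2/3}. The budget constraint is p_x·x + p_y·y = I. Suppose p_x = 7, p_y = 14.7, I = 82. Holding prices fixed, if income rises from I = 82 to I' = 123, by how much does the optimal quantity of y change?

Discretionary income = 82 − 6·7 − 2·14.7 = 10.6; y* = 2 + 2/3·10.6/14.7 = 2.4807.
At I' = 123: y* = 4.3401. Change: 4.3401 − 2.4807 = 1.8594.

Δy* = 1.8594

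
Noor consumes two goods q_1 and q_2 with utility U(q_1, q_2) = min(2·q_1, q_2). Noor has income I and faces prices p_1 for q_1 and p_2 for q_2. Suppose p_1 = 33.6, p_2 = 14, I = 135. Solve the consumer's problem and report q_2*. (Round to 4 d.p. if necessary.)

q_2* = 4.3831

With perfect complements, no substitution: consume in ratio q_1:q_2 = 1:2.
Budget: p_1·q_1 + p_2·2·q_1 = I, so (p_1 + 2·p_2)·q_1 = I.
Demand: q_1*(p_1,p_2,I) = I/(p_1 + 2·p_2), q_2* = 2·I/(p_1 + 2·p_2).
Here 33.6 + 2·14 = 61.6, giving q_2* = 4.3831.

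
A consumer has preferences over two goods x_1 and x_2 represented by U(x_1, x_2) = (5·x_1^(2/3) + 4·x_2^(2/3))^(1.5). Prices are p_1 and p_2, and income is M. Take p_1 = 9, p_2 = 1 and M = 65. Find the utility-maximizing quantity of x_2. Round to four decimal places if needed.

MU_x_1 ∝ 5·x_1^(-1/3), MU_x_2 ∝ 4·x_2^(-1/3), so MRS = (5/4)·(x_2/x_1)^(1/3) = p_1/p_2.
Solve for the ratio: x_2/x_1 = [(4/5)·p_1/p_2]^(3).
With the ratio pinned down, the budget gives x_1* = M/(p_1 + p_2·(x_2/x_1)) and x_2* = (x_2/x_1)·x_1*.
Numerically x_2/x_1 = 373.248, so x_1* = 65/(9 + 1·373.248) = 0.17 and x_2* = 373.248·0.17 = 63.4696.

x_2* = 63.4696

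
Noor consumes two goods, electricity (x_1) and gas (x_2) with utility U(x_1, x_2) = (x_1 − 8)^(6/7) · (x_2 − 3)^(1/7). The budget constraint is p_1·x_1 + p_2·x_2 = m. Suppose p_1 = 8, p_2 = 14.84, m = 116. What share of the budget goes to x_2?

share on x_2 = 0.393

MRS = 6·(x_2−3)/(x_1−8). Tangency with p_1/p_2 gives x_2−3 = (1/6)·(p_1/p_2)·(x_1−8).
Substituting into the budget: x_1* = 8 + 6/7·(m − 8·p_1 − 3·p_2)/p_1, and x_2* = 3 + 1/7·(…)/p_2.
Discretionary income = 116 − 8·8 − 3·14.84 = 7.48; x_1* = 8 + 6/7·7.48/8 = 8.8014; x_2* = 3 + 1/7·7.48/14.84 = 3.072.
Expenditure on x_2: 14.84·3.072 = 45.5886; share = 0.393.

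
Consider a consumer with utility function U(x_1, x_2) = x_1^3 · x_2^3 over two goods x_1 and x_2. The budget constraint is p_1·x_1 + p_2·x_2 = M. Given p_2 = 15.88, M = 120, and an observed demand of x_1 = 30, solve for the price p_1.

The MRS is x_2/x_1. Set MRS = p_1/p_2.
So 3·p_2·x_2 = 3·p_1·x_1; combined with the budget, a share 0.5 of income goes to x_1.
Demand: x_1*(p_1,p_2,M) = 0.5·M/p_1 and x_2* = 0.5·M/p_2.
Set x_1* = 30 in the demand function and solve for p_1: p_1 = 2.

p_1 = 2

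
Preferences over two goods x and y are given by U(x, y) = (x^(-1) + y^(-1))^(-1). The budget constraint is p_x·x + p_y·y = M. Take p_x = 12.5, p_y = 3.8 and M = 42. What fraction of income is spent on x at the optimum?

share on x = 0.6446

MU_x ∝ x^(-2), MU_y ∝ y^(-2), so MRS = (y/x)^(2) = p_x/p_y.
Solve for the ratio: y/x = [p_x/p_y]^(0.5).
With the ratio pinned down, the budget gives x* = M/(p_x + p_y·(y/x)) and y* = (y/x)·x*.
Numerically y/x = 1.813691, so x* = 42/(12.5 + 3.8·1.813691) = 2.1658 and y* = 1.813691·2.1658 = 3.9282.
Expenditure on x: 12.5·2.1658 = 27.073; share = 0.6446.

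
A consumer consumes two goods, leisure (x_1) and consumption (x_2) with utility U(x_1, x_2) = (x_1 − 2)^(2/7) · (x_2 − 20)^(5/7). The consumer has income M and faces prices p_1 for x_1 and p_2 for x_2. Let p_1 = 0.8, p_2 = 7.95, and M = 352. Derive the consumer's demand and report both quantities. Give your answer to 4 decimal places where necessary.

After buying the subsistence bundle (2, 20), a share 2/7 of the remaining income goes to x_1: x_1* = 2 + 2/7·(M − 2p_1 − 20p_2)/p_1.
Discretionary income = 352 − 2·0.8 − 20·7.95 = 191.4; x_1* = 2 + 2/7·191.4/0.8 = 70.3571; x_2* = 20 + 5/7·191.4/7.95 = 37.1968.

x_1* = 70.3571, x_2* = 37.1968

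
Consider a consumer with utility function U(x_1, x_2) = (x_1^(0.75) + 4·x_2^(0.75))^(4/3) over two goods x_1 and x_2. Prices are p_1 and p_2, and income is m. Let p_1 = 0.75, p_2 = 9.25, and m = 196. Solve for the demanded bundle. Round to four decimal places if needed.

x_1* = 229.9543, x_2* = 2.5442

With the ratio pinned down, the budget gives x_1* = m/(p_1 + p_2·(x_2/x_1)) and x_2* = (x_2/x_1)·x_1*.
Numerically x_2/x_1 = 0.011064, so x_1* = 196/(0.75 + 9.25·0.011064) = 229.9543 and x_2* = 0.011064·229.9543 = 2.5442.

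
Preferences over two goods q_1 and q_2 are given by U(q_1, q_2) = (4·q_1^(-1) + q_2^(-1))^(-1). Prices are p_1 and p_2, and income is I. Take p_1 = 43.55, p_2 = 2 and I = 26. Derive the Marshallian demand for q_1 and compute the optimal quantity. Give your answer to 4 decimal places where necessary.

q_1* = 0.5392

From the CES first-order condition, 4·(q_2/q_1)^(2) = p_1/p_2.
Solve for the ratio: q_2/q_1 = [(1/4)·p_1/p_2]^(0.5).
With the ratio pinned down, the budget gives q_1* = I/(p_1 + p_2·(q_2/q_1)) and q_2* = (q_2/q_1)·q_1*.
Numerically q_2/q_1 = 2.333185, so q_1* = 26/(43.55 + 2·2.333185) = 0.5392.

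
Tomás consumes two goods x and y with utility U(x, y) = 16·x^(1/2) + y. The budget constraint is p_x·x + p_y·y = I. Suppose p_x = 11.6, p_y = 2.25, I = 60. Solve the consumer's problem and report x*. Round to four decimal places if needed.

x* = 2.4078

Utility is quasi-linear in y; the FOC for x is 8/√x = p_x/p_y.
Solve: √x = 8·p_y/p_x, so x*(p_x,p_y) = (8·p_y/p_x)², and y* = (I − p_x·x*)/p_y.
Plugging in: x* = (8·2.25/11.6)² = 2.4078.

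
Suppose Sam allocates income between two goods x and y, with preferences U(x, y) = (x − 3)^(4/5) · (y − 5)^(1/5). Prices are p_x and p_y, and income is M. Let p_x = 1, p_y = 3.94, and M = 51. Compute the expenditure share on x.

MRS = 4·(y−5)/(x−3). Tangency with p_x/p_y gives y−5 = (1/4)·(p_x/p_y)·(x−3).
After buying the subsistence bundle (3, 5), a share 0.8 of the remaining income goes to x: x* = 3 + 0.8·(M − 3p_x − 5p_y)/p_x.
Discretionary income = 51 − 3·1 − 5·3.94 = 28.3; x* = 3 + 0.8·28.3/1 = 25.64; y* = 5 + 0.2·28.3/3.94 = 6.4365.
Expenditure on x: 1·25.64 = 25.64; share = 0.5027.

share on x = 0.5027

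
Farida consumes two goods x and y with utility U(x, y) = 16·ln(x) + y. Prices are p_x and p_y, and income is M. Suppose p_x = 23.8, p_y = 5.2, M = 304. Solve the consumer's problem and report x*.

At the given prices: x* = 16·5.2/23.8 = 3.4958.

x* = 3.4958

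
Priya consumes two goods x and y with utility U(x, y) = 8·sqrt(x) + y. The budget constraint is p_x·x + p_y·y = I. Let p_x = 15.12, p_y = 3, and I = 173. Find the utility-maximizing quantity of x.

Set MRS = p_x/p_y: 4·x^(−1/2) = p_x/p_y.
Solve: √x = 4·p_y/p_x, so x*(p_x,p_y) = (4·p_y/p_x)², and y* = (I − p_x·x*)/p_y.
Plugging in: x* = (4·3/15.12)² = 0.6299.

x* = 0.6299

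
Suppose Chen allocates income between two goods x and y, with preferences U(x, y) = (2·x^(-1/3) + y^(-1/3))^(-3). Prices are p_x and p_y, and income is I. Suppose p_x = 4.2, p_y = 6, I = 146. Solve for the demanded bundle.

x* = 21.0671, y* = 9.5864

MU_x ∝ 2·x^(-4/3), MU_y ∝ y^(-4/3), so MRS = 2·(y/x)^(4/3) = p_x/p_y.
Solve for the ratio: y/x = [(1/2)·p_x/p_y]^(0.75).
Substitute y = (y/x)·x into the budget: x* = I/(p_x + p_y·(y/x)).
Numerically y/x = 0.455042, so x* = 146/(4.2 + 6·0.455042) = 21.0671 and y* = 0.455042·21.0671 = 9.5864.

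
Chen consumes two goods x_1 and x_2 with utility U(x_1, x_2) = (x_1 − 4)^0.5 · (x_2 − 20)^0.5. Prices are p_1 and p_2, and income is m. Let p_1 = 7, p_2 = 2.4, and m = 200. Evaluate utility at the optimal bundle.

This is Cobb-Douglas in (x_1−4, x_2−20): tangency gives 0.5·p_2·(x_2−20) = 0.5·p_1·(x_1−4).
After buying the subsistence bundle (4, 20), a share 0.5 of the remaining income goes to x_1: x_1* = 4 + 0.5·(m − 4p_1 − 20p_2)/p_1.
Discretionary income = 200 − 4·7 − 20·2.4 = 124; x_1* = 4 + 0.5·124/7 = 12.8571; x_2* = 20 + 0.5·124/2.4 = 45.8333.
Utility at the optimum: U(12.8571, 45.8333) = 15.1265.

V = 15.1265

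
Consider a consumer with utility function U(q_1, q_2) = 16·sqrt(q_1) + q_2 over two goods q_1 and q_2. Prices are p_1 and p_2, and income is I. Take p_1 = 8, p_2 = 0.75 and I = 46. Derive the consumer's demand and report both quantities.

q_1* = 0.5625, q_2* = 55.3333

Set MRS = p_1/p_2: 8·q_1^(−1/2) = p_1/p_2.
Solve: √q_1 = 8·p_2/p_1, so q_1*(p_1,p_2) = (8·p_2/p_1)², and q_2* = (I − p_1·q_1*)/p_2.
Plugging in: q_1* = (8·0.75/8)² = 0.5625, q_2* = 55.3333.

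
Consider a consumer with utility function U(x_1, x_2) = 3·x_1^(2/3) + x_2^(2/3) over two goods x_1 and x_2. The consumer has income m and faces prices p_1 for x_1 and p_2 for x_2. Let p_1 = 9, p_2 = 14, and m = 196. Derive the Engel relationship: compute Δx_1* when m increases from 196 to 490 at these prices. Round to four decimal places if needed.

Δx_1* = 32.1742

MU_x_1 ∝ 3·x_1^(-1/3), MU_x_2 ∝ x_2^(-1/3), so MRS = 3·(x_2/x_1)^(1/3) = p_1/p_2.
Hence x_2/x_1 = ((1/3)·p_1/p_2)^(1/(1/3)), i.e. raised to the 3 power.
Substitute x_2 = (x_2/x_1)·x_1 into the budget: x_1* = m/(p_1 + p_2·(x_2/x_1)).
Numerically x_2/x_1 = 0.00984, so x_1* = 196/(9 + 14·0.00984) = 21.4495.
At m' = 490: x_1* = 53.6237. Change: 53.6237 − 21.4495 = 32.1742.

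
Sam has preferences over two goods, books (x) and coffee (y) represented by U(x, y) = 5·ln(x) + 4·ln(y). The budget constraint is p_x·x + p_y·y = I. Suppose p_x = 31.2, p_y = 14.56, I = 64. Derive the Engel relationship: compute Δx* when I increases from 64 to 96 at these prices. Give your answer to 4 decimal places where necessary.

Δx* = 0.5698

The MRS is (5/4)·y/x. Set MRS = p_x/p_y.
Rearranging, p_y·y = (4/5)·p_x·x. Substituting into the budget gives p_x·x·(1 + (4/5)) = I.
Demand: x*(p_x,p_y,I) = 5/9·I/p_x and y* = 4/9·I/p_y.
At p_x=31.2, p_y=14.56, I=64: x* = 5/9·64/31.2 = 1.1396.
At I' = 96: x* = 1.7094. Change: 1.7094 − 1.1396 = 0.5698.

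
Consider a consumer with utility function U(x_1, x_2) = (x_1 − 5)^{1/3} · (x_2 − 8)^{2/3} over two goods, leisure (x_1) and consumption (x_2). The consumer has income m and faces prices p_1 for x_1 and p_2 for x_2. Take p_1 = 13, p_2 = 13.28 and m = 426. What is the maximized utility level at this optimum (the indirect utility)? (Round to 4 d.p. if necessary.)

This is Cobb-Douglas in (x_1−5, x_2−8): tangency gives 1/3·p_2·(x_2−8) = 2/3·p_1·(x_1−5).
Substituting into the budget: x_1* = 5 + 1/3·(m − 5·p_1 − 8·p_2)/p_1, and x_2* = 8 + 2/3·(…)/p_2.
Discretionary income = 426 − 5·13 − 8·13.28 = 254.76; x_1* = 5 + 1/3·254.76/13 = 11.5323; x_2* = 8 + 2/3·254.76/13.28 = 20.7892.
Utility at the optimum: U(11.5323, 20.7892) = 10.2231.

V = 10.2231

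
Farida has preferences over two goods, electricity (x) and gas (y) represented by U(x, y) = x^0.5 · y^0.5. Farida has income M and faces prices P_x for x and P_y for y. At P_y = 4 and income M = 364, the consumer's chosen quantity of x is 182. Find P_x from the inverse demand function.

Tangency: MRS = y/x = P_x/P_y.
So 0.5·P_y·y = 0.5·P_x·x; combined with the budget, a share 0.5 of income goes to x.
Demand: x*(P_x,P_y,M) = 0.5·M/P_x and y* = 0.5·M/P_y.
Set x* = 182 in the demand function and solve for P_x: P_x = 1.

P_x = 1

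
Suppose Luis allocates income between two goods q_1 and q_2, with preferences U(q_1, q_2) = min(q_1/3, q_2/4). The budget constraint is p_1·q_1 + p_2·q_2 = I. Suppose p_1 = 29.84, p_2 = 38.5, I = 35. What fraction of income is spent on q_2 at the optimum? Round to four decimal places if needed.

share on q_2 = 0.6324

Leontief preferences: the optimum is at the kink where q_1/3 = q_2/4, i.e. q_2 = (4/3)·q_1.
Budget: p_1·q_1 + p_2·(4/3)·q_1 = I, so (3·p_1 + 4·p_2)·q_1 = 3·I.
Demand: q_1*(p_1,p_2,I) = 3·I/(3·p_1 + 4·p_2), q_2* = 4·I/(3·p_1 + 4·p_2).
Here 3·29.84 + 4·38.5 = 243.52, giving q_1* = 0.4312 and q_2* = 0.5749.
Expenditure on q_2: 38.5·0.5749 = 22.1337; share = 0.6324.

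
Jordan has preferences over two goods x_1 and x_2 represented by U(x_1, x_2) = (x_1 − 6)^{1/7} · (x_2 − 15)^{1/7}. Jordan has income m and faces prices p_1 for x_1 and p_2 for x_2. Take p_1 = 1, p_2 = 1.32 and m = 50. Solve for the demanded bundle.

This is Cobb-Douglas in (x_1−6, x_2−15): tangency gives 1/7·p_2·(x_2−15) = 1/7·p_1·(x_1−6).
After buying the subsistence bundle (6, 15), a share 0.5 of the remaining income goes to x_1: x_1* = 6 + 0.5·(m − 6p_1 − 15p_2)/p_1.
Discretionary income = 50 − 6·1 − 15·1.32 = 24.2; x_1* = 6 + 0.5·24.2/1 = 18.1; x_2* = 15 + 0.5·24.2/1.32 = 24.1667.

x_1* = 18.1, x_2* = 24.1667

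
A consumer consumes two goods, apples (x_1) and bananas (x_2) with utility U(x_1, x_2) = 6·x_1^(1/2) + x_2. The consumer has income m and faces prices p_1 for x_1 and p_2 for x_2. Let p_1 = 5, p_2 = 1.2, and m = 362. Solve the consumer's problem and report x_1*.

Set MRS = p_1/p_2: 3·x_1^(−1/2) = p_1/p_2.
Solve: √x_1 = 3·p_2/p_1, so x_1*(p_1,p_2) = (3·p_2/p_1)², and x_2* = (m − p_1·x_1*)/p_2.
Plugging in: x_1* = (3·1.2/5)² = 0.5184.

x_1* = 0.5184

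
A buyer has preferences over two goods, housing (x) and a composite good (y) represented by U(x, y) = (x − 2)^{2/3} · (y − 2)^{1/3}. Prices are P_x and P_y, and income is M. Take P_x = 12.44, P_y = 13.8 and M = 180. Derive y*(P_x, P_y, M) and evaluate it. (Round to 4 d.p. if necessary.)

y* = 5.0802

This is Cobb-Douglas in (x−2, y−2): tangency gives 2/3·P_y·(y−2) = 1/3·P_x·(x−2).
After buying the subsistence bundle (2, 2), a share 2/3 of the remaining income goes to x: x* = 2 + 2/3·(M − 2P_x − 2P_y)/P_x.
Discretionary income = 180 − 2·12.44 − 2·13.8 = 127.52; y* = 2 + 1/3·127.52/13.8 = 5.0802.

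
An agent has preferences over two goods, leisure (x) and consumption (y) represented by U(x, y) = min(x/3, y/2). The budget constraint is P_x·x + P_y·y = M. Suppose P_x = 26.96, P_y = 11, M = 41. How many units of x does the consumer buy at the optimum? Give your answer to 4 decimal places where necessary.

Leontief preferences: the optimum is at the kink where x/3 = y/2, i.e. y = (2/3)·x.
Budget: P_x·x + P_y·(2/3)·x = M, so (3·P_x + 2·P_y)·x = 3·M.
Demand: x*(P_x,P_y,M) = 3·M/(3·P_x + 2·P_y), y* = 2·M/(3·P_x + 2·P_y).
Here 3·26.96 + 2·11 = 102.88, giving x* = 1.1956.

x* = 1.1956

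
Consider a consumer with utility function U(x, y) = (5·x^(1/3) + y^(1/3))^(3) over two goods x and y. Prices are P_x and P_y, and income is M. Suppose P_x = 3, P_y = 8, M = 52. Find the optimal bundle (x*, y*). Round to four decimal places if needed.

Substitute y = (y/x)·x into the budget: x* = M/(P_x + P_y·(y/x)).
Numerically y/x = 0.02054, so x* = 52/(3 + 8·0.02054) = 16.4332 and y* = 0.02054·16.4332 = 0.3375.

x* = 16.4332, y* = 0.3375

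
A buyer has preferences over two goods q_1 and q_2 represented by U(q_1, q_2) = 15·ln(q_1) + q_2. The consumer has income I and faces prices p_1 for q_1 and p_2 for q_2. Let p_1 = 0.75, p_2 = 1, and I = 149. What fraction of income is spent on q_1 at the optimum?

At the given prices: q_1* = 15·1/0.75 = 20, and q_2* = 134.
Expenditure on q_1: 0.75·20 = 15; share = 0.1007.

share on q_1 = 0.1007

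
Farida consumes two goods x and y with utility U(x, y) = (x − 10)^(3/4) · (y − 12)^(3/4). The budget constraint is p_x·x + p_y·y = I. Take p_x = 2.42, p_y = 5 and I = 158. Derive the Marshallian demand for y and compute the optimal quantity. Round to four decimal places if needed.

Let x' = x−10, y' = y−12. MRS = y'/x' = p_x/p_y.
Substituting into the budget: x* = 10 + 0.5·(I − 10·p_x − 12·p_y)/p_x, and y* = 12 + 0.5·(…)/p_y.
Discretionary income = 158 − 10·2.42 − 12·5 = 73.8; y* = 12 + 0.5·73.8/5 = 19.38.

y* = 19.38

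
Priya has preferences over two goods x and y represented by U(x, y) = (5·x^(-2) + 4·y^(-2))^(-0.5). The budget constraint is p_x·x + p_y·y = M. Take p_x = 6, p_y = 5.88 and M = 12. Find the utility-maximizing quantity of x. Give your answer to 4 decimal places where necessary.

MRS = MU_x/MU_y = (5/4)·(y/x)^(3). Set equal to p_x/p_y.
Hence y/x = ((4/5)·p_x/p_y)^(1/(3)), i.e. raised to the 1/3 power.
Substitute y = (y/x)·x into the budget: x* = M/(p_x + p_y·(y/x)).
Numerically y/x = 0.93459, so x* = 12/(6 + 5.88·0.93459) = 1.0439.

x* = 1.0439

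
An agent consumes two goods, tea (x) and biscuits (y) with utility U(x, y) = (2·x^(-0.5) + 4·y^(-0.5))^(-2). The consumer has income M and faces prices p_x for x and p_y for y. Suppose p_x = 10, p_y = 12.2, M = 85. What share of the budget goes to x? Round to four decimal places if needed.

Substitute y = (y/x)·x into the budget: x* = M/(p_x + p_y·(y/x)).
Numerically y/x = 1.390316, so x* = 85/(10 + 12.2·1.390316) = 3.1526 and y* = 1.390316·3.1526 = 4.3831.
Expenditure on x: 10·3.1526 = 31.526; share = 0.3709.

share on x = 0.3709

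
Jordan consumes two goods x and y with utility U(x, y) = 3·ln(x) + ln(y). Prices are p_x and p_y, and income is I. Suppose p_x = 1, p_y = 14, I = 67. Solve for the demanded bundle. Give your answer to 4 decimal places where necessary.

MU_x/MU_y = (3·y)/(x); tangency sets this equal to p_x/p_y.
So 3·p_y·y = p_x·x; combined with the budget, a share 0.75 of income goes to x.
Demand: x*(p_x,p_y,I) = 0.75·I/p_x and y* = 0.25·I/p_y.
At p_x=1, p_y=14, I=67: x* = 0.75·67/1 = 50.25, y* = 1.1964.

x* = 50.25, y* = 1.1964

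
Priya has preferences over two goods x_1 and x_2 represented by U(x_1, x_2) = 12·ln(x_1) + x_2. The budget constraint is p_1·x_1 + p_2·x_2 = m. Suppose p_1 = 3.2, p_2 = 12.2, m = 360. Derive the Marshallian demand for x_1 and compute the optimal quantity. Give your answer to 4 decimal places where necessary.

x_1* = 45.75

MU_x_1 = 12/x_1, MU_x_2 = 1. Tangency: 12/x_1 = p_1/p_2.
So x_1*(p_1,p_2) = 12·p_2/p_1, independent of income; and x_2* = (m − 12·p_2)/p_2.
At the given prices: x_1* = 12·12.2/3.2 = 45.75.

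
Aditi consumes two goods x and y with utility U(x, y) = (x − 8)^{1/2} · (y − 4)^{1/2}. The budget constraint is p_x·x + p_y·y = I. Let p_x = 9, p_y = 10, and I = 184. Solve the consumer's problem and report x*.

This is Cobb-Douglas in (x−8, y−4): tangency gives 0.5·p_y·(y−4) = 0.5·p_x·(x−8).
Substituting into the budget: x* = 8 + 0.5·(I − 8·p_x − 4·p_y)/p_x, and y* = 4 + 0.5·(…)/p_y.
Discretionary income = 184 − 8·9 − 4·10 = 72; x* = 8 + 0.5·72/9 = 12.

x* = 12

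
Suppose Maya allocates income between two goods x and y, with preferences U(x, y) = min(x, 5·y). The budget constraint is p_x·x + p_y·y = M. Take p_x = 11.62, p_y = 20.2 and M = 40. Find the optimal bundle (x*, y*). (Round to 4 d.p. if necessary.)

With perfect complements, no substitution: consume in ratio x:y = 5:1.
Budget: p_x·x + p_y·(1/5)·x = M, so (5·p_x + p_y)·x = 5·M.
Demand: x*(p_x,p_y,M) = 5·M/(5·p_x + p_y), y* = M/(5·p_x + p_y).
Here 5·11.62 + 20.2 = 78.3, giving x* = 2.5543 and y* = 0.5109.

x* = 2.5543, y* = 0.5109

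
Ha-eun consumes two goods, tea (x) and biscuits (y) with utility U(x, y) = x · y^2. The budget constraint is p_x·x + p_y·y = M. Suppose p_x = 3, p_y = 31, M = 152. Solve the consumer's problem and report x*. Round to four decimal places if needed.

MU_x/MU_y = (y)/(2·x); tangency sets this equal to p_x/p_y.
Rearranging, p_y·y = 2·p_x·x. Substituting into the budget gives p_x·x·(1 + 2) = M.
Demand: x*(p_x,p_y,M) = 1/3·M/p_x and y* = 2/3·M/p_y.
At p_x=3, p_y=31, M=152: x* = 1/3·152/3 = 16.8889.

x* = 16.8889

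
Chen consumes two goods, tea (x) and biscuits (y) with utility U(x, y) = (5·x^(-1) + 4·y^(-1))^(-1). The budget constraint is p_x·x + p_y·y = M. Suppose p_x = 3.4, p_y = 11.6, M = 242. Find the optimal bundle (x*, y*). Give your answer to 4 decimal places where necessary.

MRS = MU_x/MU_y = (5/4)·(y/x)^(2). Set equal to p_x/p_y.
Solve for the ratio: y/x = [(4/5)·p_x/p_y]^(0.5).
Substitute y = (y/x)·x into the budget: x* = M/(p_x + p_y·(y/x)).
Numerically y/x = 0.484234, so x* = 242/(3.4 + 11.6·0.484234) = 26.8378 and y* = 0.484234·26.8378 = 12.9958.

x* = 26.8378, y* = 12.9958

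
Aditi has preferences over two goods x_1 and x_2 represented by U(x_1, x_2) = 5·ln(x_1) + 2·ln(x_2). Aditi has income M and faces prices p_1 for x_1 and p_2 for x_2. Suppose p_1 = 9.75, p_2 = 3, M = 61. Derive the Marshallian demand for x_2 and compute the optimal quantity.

MU_x_1/MU_x_2 = (5·x_2)/(2·x_1); tangency sets this equal to p_1/p_2.
Rearranging, p_2·x_2 = (2/5)·p_1·x_1. Substituting into the budget gives p_1·x_1·(1 + (2/5)) = M.
Demand: x_1*(p_1,p_2,M) = 5/7·M/p_1 and x_2* = 2/7·M/p_2.
At p_1=9.75, p_2=3, M=61: x_2* = 2/7·61/3 = 5.8095.

x_2* = 5.8095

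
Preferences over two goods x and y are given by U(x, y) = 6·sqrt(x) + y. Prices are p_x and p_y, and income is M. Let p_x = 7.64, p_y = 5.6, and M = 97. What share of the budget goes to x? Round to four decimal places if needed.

share on x = 0.3808

Plugging in: x* = (3·5.6/7.64)² = 4.8354, y* = 10.7246.
Expenditure on x: 7.64·4.8354 = 36.9424; share = 0.3808.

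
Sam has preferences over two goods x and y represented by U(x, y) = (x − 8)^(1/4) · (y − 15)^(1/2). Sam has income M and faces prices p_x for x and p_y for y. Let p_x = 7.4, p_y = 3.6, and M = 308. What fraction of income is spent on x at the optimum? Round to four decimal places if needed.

This is Cobb-Douglas in (x−8, y−15): tangency gives 0.25·p_y·(y−15) = 0.5·p_x·(x−8).
After buying the subsistence bundle (8, 15), a share 1/3 of the remaining income goes to x: x* = 8 + 1/3·(M − 8p_x − 15p_y)/p_x.
Discretionary income = 308 − 8·7.4 − 15·3.6 = 194.8; x* = 8 + 1/3·194.8/7.4 = 16.7748; y* = 15 + 2/3·194.8/3.6 = 51.0741.
Expenditure on x: 7.4·16.7748 = 124.1333; share = 0.403.

share on x = 0.403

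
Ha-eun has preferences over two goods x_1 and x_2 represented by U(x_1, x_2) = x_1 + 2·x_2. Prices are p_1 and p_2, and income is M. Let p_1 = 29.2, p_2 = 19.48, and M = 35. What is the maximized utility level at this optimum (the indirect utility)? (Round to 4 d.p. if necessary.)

V = 3.5934

Perfect substitutes: compare marginal utility per dollar. 1/p_1 vs 2/p_2 → 0.0342 vs 0.1027.
x_2 gives more utility per dollar, so spend all income on x_2: x_2* = M/p_2, x_1* = 0.
Numerically: x_1* = 0, x_2* = 1.7967.
Utility at the optimum: U(0, 1.7967) = 3.5934.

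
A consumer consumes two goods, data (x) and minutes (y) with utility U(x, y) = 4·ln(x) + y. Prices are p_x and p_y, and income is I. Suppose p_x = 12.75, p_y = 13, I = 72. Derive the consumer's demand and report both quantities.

Set MRS = p_x/p_y: (4/x)/1 = p_x/p_y.
So x*(p_x,p_y) = 4·p_y/p_x, independent of income; and y* = (I − 4·p_y)/p_y.
At the given prices: x* = 4·13/12.75 = 4.0784, and y* = 1.5385.

x* = 4.0784, y* = 1.5385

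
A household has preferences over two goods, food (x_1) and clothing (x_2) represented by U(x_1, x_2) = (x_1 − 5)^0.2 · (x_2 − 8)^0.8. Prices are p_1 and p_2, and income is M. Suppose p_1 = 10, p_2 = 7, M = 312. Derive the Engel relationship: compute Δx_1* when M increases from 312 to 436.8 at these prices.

This is Cobb-Douglas in (x_1−5, x_2−8): tangency gives 0.2·p_2·(x_2−8) = 0.8·p_1·(x_1−5).
Substituting into the budget: x_1* = 5 + 0.2·(M − 5·p_1 − 8·p_2)/p_1, and x_2* = 8 + 0.8·(…)/p_2.
Discretionary income = 312 − 5·10 − 8·7 = 206; x_1* = 5 + 0.2·206/10 = 9.12.
At M' = 436.8: x_1* = 11.616. Change: 11.616 − 9.12 = 2.496.

Δx_1* = 2.496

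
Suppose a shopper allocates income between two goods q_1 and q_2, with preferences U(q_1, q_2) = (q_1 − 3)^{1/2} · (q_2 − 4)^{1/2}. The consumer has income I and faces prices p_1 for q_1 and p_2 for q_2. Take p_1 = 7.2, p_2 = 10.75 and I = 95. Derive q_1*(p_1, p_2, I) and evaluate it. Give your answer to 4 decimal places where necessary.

MRS = (q_2−4)/(q_1−3). Tangency with p_1/p_2 gives q_2−4 = (p_1/p_2)·(q_1−3).
Substituting into the budget: q_1* = 3 + 0.5·(I − 3·p_1 − 4·p_2)/p_1, and q_2* = 4 + 0.5·(…)/p_2.
Discretionary income = 95 − 3·7.2 − 4·10.75 = 30.4; q_1* = 3 + 0.5·30.4/7.2 = 5.1111.

q_1* = 5.1111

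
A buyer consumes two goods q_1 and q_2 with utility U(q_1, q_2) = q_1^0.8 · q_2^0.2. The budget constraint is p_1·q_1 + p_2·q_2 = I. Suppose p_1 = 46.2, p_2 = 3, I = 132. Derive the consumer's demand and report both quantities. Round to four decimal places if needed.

q_1* = 2.2857, q_2* = 8.8

Demand: q_1*(p_1,p_2,I) = 0.8·I/p_1 and q_2* = 0.2·I/p_2.
At p_1=46.2, p_2=3, I=132: q_1* = 0.8·132/46.2 = 2.2857, q_2* = 8.8.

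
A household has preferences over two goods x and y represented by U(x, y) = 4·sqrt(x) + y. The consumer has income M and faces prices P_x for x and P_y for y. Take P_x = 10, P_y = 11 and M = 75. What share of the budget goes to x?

MU_x = 2/√x, MU_y = 1. Tangency: 2/√x = P_x/P_y.
Solve: √x = 2·P_y/P_x, so x*(P_x,P_y) = (2·P_y/P_x)², and y* = (M − P_x·x*)/P_y.
Plugging in: x* = (2·11/10)² = 4.84, y* = 2.4182.
Expenditure on x: 10·4.84 = 48.4; share = 0.6453.

share on x = 0.6453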